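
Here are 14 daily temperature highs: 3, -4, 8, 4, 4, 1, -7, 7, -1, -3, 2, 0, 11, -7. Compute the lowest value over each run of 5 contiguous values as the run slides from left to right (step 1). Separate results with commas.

Sliding a size-5 window across the 14 values:
3 -4 8 4 4 → min -4
-4 8 4 4 1 → min -4
8 4 4 1 -7 → min -7
4 4 1 -7 7 → min -7
4 1 -7 7 -1 → min -7
1 -7 7 -1 -3 → min -7
-7 7 -1 -3 2 → min -7
7 -1 -3 2 0 → min -3
-1 -3 2 0 11 → min -3
-3 2 0 11 -7 → min -7

-4, -4, -7, -7, -7, -7, -7, -3, -3, -7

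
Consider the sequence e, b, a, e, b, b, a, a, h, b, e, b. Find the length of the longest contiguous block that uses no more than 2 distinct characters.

Extend right; when distinct count exceeds 2, shrink from the left:
add e: window [e] (1 distinct), len 1
add b: window [e, b] (2 distinct), len 2
add a: window [b, a] (2 distinct), len 2
add e: window [a, e] (2 distinct), len 2
add b: window [e, b] (2 distinct), len 2
add b: window [e, b, b] (2 distinct), len 3
add a: window [b, b, a] (2 distinct), len 3
add a: window [b, b, a, a] (2 distinct), len 4
add h: window [a, a, h] (2 distinct), len 3
add b: window [h, b] (2 distinct), len 2
add e: window [b, e] (2 distinct), len 2
add b: window [b, e, b] (2 distinct), len 3
Longest length with ≤2 distinct: 4.

4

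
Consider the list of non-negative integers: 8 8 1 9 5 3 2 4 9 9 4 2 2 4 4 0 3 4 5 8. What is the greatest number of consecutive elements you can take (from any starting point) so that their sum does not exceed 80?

18

Extend to the right; shrink from the left whenever the sum exceeds 80:
[8] sum 8 len 1
[8, 8] sum 16 len 2
[8, 8, 1] sum 17 len 3
[8, 8, 1, 9] sum 26 len 4
[8, 8, 1, 9, 5] sum 31 len 5
[8, 8, 1, 9, 5, 3] sum 34 len 6
[8, 8, 1, 9, 5, 3, 2] sum 36 len 7
[8, 8, 1, 9, 5, 3, 2, 4] sum 40 len 8
[8, 8, 1, 9, 5, 3, 2, 4, 9] sum 49 len 9
[8, 8, 1, 9, 5, 3, 2, 4, 9, 9] sum 58 len 10
[8, 8, 1, 9, 5, 3, 2, 4, 9, 9, 4] sum 62 len 11
[8, 8, 1, 9, 5, 3, 2, 4, 9, 9, 4, 2] sum 64 len 12
[8, 8, 1, 9, 5, 3, 2, 4, 9, 9, 4, 2, 2] sum 66 len 13
[8, 8, 1, 9, 5, 3, 2, 4, 9, 9, 4, 2, 2, 4] sum 70 len 14
[8, 8, 1, 9, 5, 3, 2, 4, 9, 9, 4, 2, 2, 4, 4] sum 74 len 15
[8, 8, 1, 9, 5, 3, 2, 4, 9, 9, 4, 2, 2, 4, 4, 0] sum 74 len 16
[8, 8, 1, 9, 5, 3, 2, 4, 9, 9, 4, 2, 2, 4, 4, 0, 3] sum 77 len 17
[8, 1, 9, 5, 3, 2, 4, 9, 9, 4, 2, 2, 4, 4, 0, 3, 4] sum 73 len 17
[8, 1, 9, 5, 3, 2, 4, 9, 9, 4, 2, 2, 4, 4, 0, 3, 4, 5] sum 78 len 18
[1, 9, 5, 3, 2, 4, 9, 9, 4, 2, 2, 4, 4, 0, 3, 4, 5, 8] sum 78 len 18
Longest length seen: 18.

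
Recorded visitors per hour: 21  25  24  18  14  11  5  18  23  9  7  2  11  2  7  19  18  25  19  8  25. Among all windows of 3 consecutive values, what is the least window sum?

15

[21, 25, 24] → sum 70
[25, 24, 18] → sum 67
[24, 18, 14] → sum 56
[18, 14, 11] → sum 43
[14, 11, 5] → sum 30
[11, 5, 18] → sum 34
[5, 18, 23] → sum 46
[18, 23, 9] → sum 50
[23, 9, 7] → sum 39
[9, 7, 2] → sum 18
[7, 2, 11] → sum 20
[2, 11, 2] → sum 15
[11, 2, 7] → sum 20
[2, 7, 19] → sum 28
[7, 19, 18] → sum 44
[19, 18, 25] → sum 62
[18, 25, 19] → sum 62
[25, 19, 8] → sum 52
[19, 8, 25] → sum 52
Least of these is 15.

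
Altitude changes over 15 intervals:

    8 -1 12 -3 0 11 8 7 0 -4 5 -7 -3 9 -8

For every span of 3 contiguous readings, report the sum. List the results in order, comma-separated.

19, 8, 9, 8, 19, 26, 15, 3, 1, -6, -5, -1, -2

8 -1 12 → sum 19
-1 12 -3 → sum 8
12 -3 0 → sum 9
-3 0 11 → sum 8
0 11 8 → sum 19
11 8 7 → sum 26
8 7 0 → sum 15
7 0 -4 → sum 3
0 -4 5 → sum 1
-4 5 -7 → sum -6
5 -7 -3 → sum -5
-7 -3 9 → sum -1
-3 9 -8 → sum -2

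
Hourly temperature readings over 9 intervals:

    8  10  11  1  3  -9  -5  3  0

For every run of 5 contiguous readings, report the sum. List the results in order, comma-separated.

33, 16, 1, -7, -8

(8, 10, 11, 1, 3) → sum 33
(10, 11, 1, 3, -9) → sum 16
(11, 1, 3, -9, -5) → sum 1
(1, 3, -9, -5, 3) → sum -7
(3, -9, -5, 3, 0) → sum -8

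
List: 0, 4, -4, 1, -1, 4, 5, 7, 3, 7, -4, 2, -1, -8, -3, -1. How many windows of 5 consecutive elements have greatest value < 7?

0 4 -4 1 -1 → max 4  < 7 ✓
4 -4 1 -1 4 → max 4  < 7 ✓
-4 1 -1 4 5 → max 5  < 7 ✓
1 -1 4 5 7 → max 7
-1 4 5 7 3 → max 7
4 5 7 3 7 → max 7
5 7 3 7 -4 → max 7
7 3 7 -4 2 → max 7
3 7 -4 2 -1 → max 7
7 -4 2 -1 -8 → max 7
-4 2 -1 -8 -3 → max 2  < 7 ✓
2 -1 -8 -3 -1 → max 2  < 7 ✓
5 windows satisfy the condition.

5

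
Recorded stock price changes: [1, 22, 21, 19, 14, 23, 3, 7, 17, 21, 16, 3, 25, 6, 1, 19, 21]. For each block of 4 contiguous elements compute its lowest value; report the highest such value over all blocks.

[1, 22, 21, 19] → min 1
[22, 21, 19, 14] → min 14
[21, 19, 14, 23] → min 14
[19, 14, 23, 3] → min 3
[14, 23, 3, 7] → min 3
[23, 3, 7, 17] → min 3
[3, 7, 17, 21] → min 3
[7, 17, 21, 16] → min 7
[17, 21, 16, 3] → min 3
[21, 16, 3, 25] → min 3
[16, 3, 25, 6] → min 3
[3, 25, 6, 1] → min 1
[25, 6, 1, 19] → min 1
[6, 1, 19, 21] → min 1
Highest of these is 14.

14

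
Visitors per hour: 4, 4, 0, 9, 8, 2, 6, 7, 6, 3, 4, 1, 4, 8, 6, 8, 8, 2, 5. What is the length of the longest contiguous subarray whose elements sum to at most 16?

4

Extend to the right; shrink from the left whenever the sum exceeds 16:
→ 4: sum 4, len 1
→ 4: sum 8, len 2
→ 0: sum 8, len 3
→ 9 (dropped 4): sum 13, len 3
→ 8 (dropped 4, 0, 9): sum 8, len 1
→ 2: sum 10, len 2
→ 6: sum 16, len 3
→ 7 (dropped 8): sum 15, len 3
→ 6 (dropped 2, 6): sum 13, len 2
→ 3: sum 16, len 3
→ 4 (dropped 7): sum 13, len 3
→ 1: sum 14, len 4
→ 4 (dropped 6): sum 12, len 4
→ 8 (dropped 3, 4): sum 13, len 3
→ 6 (dropped 1, 4): sum 14, len 2
→ 8 (dropped 8): sum 14, len 2
→ 8 (dropped 6): sum 16, len 2
→ 2 (dropped 8): sum 10, len 2
→ 5: sum 15, len 3
Longest length seen: 4.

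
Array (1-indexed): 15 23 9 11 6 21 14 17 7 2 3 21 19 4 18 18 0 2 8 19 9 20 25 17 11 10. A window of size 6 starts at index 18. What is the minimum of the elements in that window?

2

Elements at indices 18..23: 2, 8, 19, 9, 20, 25
min(2, 8, 19, 9, 20, 25) = 2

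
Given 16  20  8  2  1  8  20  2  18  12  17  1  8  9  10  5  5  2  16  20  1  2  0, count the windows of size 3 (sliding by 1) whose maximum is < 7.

2

[16, 20, 8] → max 20
[20, 8, 2] → max 20
[8, 2, 1] → max 8
[2, 1, 8] → max 8
[1, 8, 20] → max 20
[8, 20, 2] → max 20
[20, 2, 18] → max 20
[2, 18, 12] → max 18
[18, 12, 17] → max 18
[12, 17, 1] → max 17
[17, 1, 8] → max 17
[1, 8, 9] → max 9
[8, 9, 10] → max 10
[9, 10, 5] → max 10
[10, 5, 5] → max 10
[5, 5, 2] → max 5  < 7 ✓
[5, 2, 16] → max 16
[2, 16, 20] → max 20
[16, 20, 1] → max 20
[20, 1, 2] → max 20
[1, 2, 0] → max 2  < 7 ✓
2 windows satisfy the condition.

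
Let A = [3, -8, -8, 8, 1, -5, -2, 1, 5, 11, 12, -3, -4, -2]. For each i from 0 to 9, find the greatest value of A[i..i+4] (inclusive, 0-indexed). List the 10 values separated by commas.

8, 8, 8, 8, 5, 11, 12, 12, 12, 12

3 -8 -8 8 1 → max 8
-8 -8 8 1 -5 → max 8
-8 8 1 -5 -2 → max 8
8 1 -5 -2 1 → max 8
1 -5 -2 1 5 → max 5
-5 -2 1 5 11 → max 11
-2 1 5 11 12 → max 12
1 5 11 12 -3 → max 12
5 11 12 -3 -4 → max 12
11 12 -3 -4 -2 → max 12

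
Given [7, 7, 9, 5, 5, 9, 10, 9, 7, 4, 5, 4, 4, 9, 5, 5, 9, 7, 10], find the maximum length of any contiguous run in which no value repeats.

5

add 7: [7] len 1
add 7 (repeat 7, move left end past it): [7] len 1
add 9: [7, 9] len 2
add 5: [7, 9, 5] len 3
add 5 (repeat 5, move left end past it): [5] len 1
add 9: [5, 9] len 2
add 10: [5, 9, 10] len 3
add 9 (repeat 9, move left end past it): [10, 9] len 2
add 7: [10, 9, 7] len 3
add 4: [10, 9, 7, 4] len 4
add 5: [10, 9, 7, 4, 5] len 5
add 4 (repeat 4, move left end past it): [5, 4] len 2
add 4 (repeat 4, move left end past it): [4] len 1
add 9: [4, 9] len 2
add 5: [4, 9, 5] len 3
add 5 (repeat 5, move left end past it): [5] len 1
add 9: [5, 9] len 2
add 7: [5, 9, 7] len 3
add 10: [5, 9, 7, 10] len 4
Longest all-distinct length: 5.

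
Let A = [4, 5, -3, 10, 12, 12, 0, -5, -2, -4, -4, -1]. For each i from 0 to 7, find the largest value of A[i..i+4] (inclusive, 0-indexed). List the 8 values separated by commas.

12, 12, 12, 12, 12, 12, 0, -1

Sliding a size-5 window across the 12 values:
(4, 5, -3, 10, 12) → max 12
(5, -3, 10, 12, 12) → max 12
(-3, 10, 12, 12, 0) → max 12
(10, 12, 12, 0, -5) → max 12
(12, 12, 0, -5, -2) → max 12
(12, 0, -5, -2, -4) → max 12
(0, -5, -2, -4, -4) → max 0
(-5, -2, -4, -4, -1) → max -1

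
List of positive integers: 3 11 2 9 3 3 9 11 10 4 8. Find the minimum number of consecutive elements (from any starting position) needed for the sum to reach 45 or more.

add 3: running sum 3 < 45
add 11: running sum 14 < 45
add 2: running sum 16 < 45
add 9: running sum 25 < 45
add 3: running sum 28 < 45
add 3: running sum 31 < 45
add 9: running sum 40 < 45
add 11: shortest ending here [11, 2, 9, 3, 3, 9, 11] sum 48, len 7
add 10: shortest ending here [9, 3, 3, 9, 11, 10] sum 45, len 6
add 4: shortest ending here [9, 3, 3, 9, 11, 10, 4] sum 49, len 7
add 8: shortest ending here [3, 9, 11, 10, 4, 8] sum 45, len 6
Shortest qualifying length: 6.

6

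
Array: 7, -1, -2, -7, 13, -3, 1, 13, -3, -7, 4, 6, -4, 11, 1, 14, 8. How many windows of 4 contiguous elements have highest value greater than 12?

9

(7, -1, -2, -7) → max 7
(-1, -2, -7, 13) → max 13  > 12 ✓
(-2, -7, 13, -3) → max 13  > 12 ✓
(-7, 13, -3, 1) → max 13  > 12 ✓
(13, -3, 1, 13) → max 13  > 12 ✓
(-3, 1, 13, -3) → max 13  > 12 ✓
(1, 13, -3, -7) → max 13  > 12 ✓
(13, -3, -7, 4) → max 13  > 12 ✓
(-3, -7, 4, 6) → max 6
(-7, 4, 6, -4) → max 6
(4, 6, -4, 11) → max 11
(6, -4, 11, 1) → max 11
(-4, 11, 1, 14) → max 14  > 12 ✓
(11, 1, 14, 8) → max 14  > 12 ✓
9 windows satisfy the condition.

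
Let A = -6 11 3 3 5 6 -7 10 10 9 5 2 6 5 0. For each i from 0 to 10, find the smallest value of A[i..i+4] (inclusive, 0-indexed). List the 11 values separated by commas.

-6 11 3 3 5 → min -6
11 3 3 5 6 → min 3
3 3 5 6 -7 → min -7
3 5 6 -7 10 → min -7
5 6 -7 10 10 → min -7
6 -7 10 10 9 → min -7
-7 10 10 9 5 → min -7
10 10 9 5 2 → min 2
10 9 5 2 6 → min 2
9 5 2 6 5 → min 2
5 2 6 5 0 → min 0

-6, 3, -7, -7, -7, -7, -7, 2, 2, 2, 0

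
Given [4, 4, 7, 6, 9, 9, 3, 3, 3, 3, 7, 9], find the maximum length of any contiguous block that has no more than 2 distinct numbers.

6

add 4: window [4] (1 distinct), len 1
add 4: window [4, 4] (1 distinct), len 2
add 7: window [4, 4, 7] (2 distinct), len 3
add 6: window [7, 6] (2 distinct), len 2
add 9: window [6, 9] (2 distinct), len 2
add 9: window [6, 9, 9] (2 distinct), len 3
add 3: window [9, 9, 3] (2 distinct), len 3
add 3: window [9, 9, 3, 3] (2 distinct), len 4
add 3: window [9, 9, 3, 3, 3] (2 distinct), len 5
add 3: window [9, 9, 3, 3, 3, 3] (2 distinct), len 6
add 7: window [3, 3, 3, 3, 7] (2 distinct), len 5
add 9: window [7, 9] (2 distinct), len 2
Longest length with ≤2 distinct: 6.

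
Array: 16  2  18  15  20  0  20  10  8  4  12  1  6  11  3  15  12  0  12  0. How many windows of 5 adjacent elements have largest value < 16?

[16, 2, 18, 15, 20] → max 20
[2, 18, 15, 20, 0] → max 20
[18, 15, 20, 0, 20] → max 20
[15, 20, 0, 20, 10] → max 20
[20, 0, 20, 10, 8] → max 20
[0, 20, 10, 8, 4] → max 20
[20, 10, 8, 4, 12] → max 20
[10, 8, 4, 12, 1] → max 12  < 16 ✓
[8, 4, 12, 1, 6] → max 12  < 16 ✓
[4, 12, 1, 6, 11] → max 12  < 16 ✓
[12, 1, 6, 11, 3] → max 12  < 16 ✓
[1, 6, 11, 3, 15] → max 15  < 16 ✓
[6, 11, 3, 15, 12] → max 15  < 16 ✓
[11, 3, 15, 12, 0] → max 15  < 16 ✓
[3, 15, 12, 0, 12] → max 15  < 16 ✓
[15, 12, 0, 12, 0] → max 15  < 16 ✓
9 windows satisfy the condition.

9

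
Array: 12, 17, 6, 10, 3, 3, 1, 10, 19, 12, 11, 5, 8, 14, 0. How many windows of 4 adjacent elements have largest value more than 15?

6

(12, 17, 6, 10) → max 17  > 15 ✓
(17, 6, 10, 3) → max 17  > 15 ✓
(6, 10, 3, 3) → max 10
(10, 3, 3, 1) → max 10
(3, 3, 1, 10) → max 10
(3, 1, 10, 19) → max 19  > 15 ✓
(1, 10, 19, 12) → max 19  > 15 ✓
(10, 19, 12, 11) → max 19  > 15 ✓
(19, 12, 11, 5) → max 19  > 15 ✓
(12, 11, 5, 8) → max 12
(11, 5, 8, 14) → max 14
(5, 8, 14, 0) → max 14
6 windows satisfy the condition.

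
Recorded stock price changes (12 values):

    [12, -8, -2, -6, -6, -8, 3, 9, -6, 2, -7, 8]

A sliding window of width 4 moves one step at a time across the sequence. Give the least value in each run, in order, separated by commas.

12 -8 -2 -6 → min -8
-8 -2 -6 -6 → min -8
-2 -6 -6 -8 → min -8
-6 -6 -8 3 → min -8
-6 -8 3 9 → min -8
-8 3 9 -6 → min -8
3 9 -6 2 → min -6
9 -6 2 -7 → min -7
-6 2 -7 8 → min -7

-8, -8, -8, -8, -8, -8, -6, -7, -7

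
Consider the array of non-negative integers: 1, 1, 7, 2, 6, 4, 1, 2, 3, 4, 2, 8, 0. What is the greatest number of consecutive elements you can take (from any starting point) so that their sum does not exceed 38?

add 1: [1] sum 1, len 1
add 1: [1, 1] sum 2, len 2
add 7: [1, 1, 7] sum 9, len 3
add 2: [1, 1, 7, 2] sum 11, len 4
add 6: [1, 1, 7, 2, 6] sum 17, len 5
add 4: [1, 1, 7, 2, 6, 4] sum 21, len 6
add 1: [1, 1, 7, 2, 6, 4, 1] sum 22, len 7
add 2: [1, 1, 7, 2, 6, 4, 1, 2] sum 24, len 8
add 3: [1, 1, 7, 2, 6, 4, 1, 2, 3] sum 27, len 9
add 4: [1, 1, 7, 2, 6, 4, 1, 2, 3, 4] sum 31, len 10
add 2: [1, 1, 7, 2, 6, 4, 1, 2, 3, 4, 2] sum 33, len 11
add 8: [2, 6, 4, 1, 2, 3, 4, 2, 8] sum 32, len 9
add 0: [2, 6, 4, 1, 2, 3, 4, 2, 8, 0] sum 32, len 10
Longest length seen: 11.

11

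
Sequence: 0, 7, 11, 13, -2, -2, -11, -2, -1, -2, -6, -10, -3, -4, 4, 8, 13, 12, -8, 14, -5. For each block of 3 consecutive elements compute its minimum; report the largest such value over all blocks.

8

Window mins for each of the 19 positions:
0 7 11 → min 0
7 11 13 → min 7
11 13 -2 → min -2
13 -2 -2 → min -2
-2 -2 -11 → min -11
-2 -11 -2 → min -11
-11 -2 -1 → min -11
-2 -1 -2 → min -2
-1 -2 -6 → min -6
-2 -6 -10 → min -10
-6 -10 -3 → min -10
-10 -3 -4 → min -10
-3 -4 4 → min -4
-4 4 8 → min -4
4 8 13 → min 4
8 13 12 → min 8
13 12 -8 → min -8
12 -8 14 → min -8
-8 14 -5 → min -8
Largest of these is 8.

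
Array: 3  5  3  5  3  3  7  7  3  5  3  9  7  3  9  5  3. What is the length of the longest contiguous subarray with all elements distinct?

4

add 3: [3] len 1
add 5: [3, 5] len 2
add 3 (repeat 3, move left end past it): [5, 3] len 2
add 5 (repeat 5, move left end past it): [3, 5] len 2
add 3 (repeat 3, move left end past it): [5, 3] len 2
add 3 (repeat 3, move left end past it): [3] len 1
add 7: [3, 7] len 2
add 7 (repeat 7, move left end past it): [7] len 1
add 3: [7, 3] len 2
add 5: [7, 3, 5] len 3
add 3 (repeat 3, move left end past it): [5, 3] len 2
add 9: [5, 3, 9] len 3
add 7: [5, 3, 9, 7] len 4
add 3 (repeat 3, move left end past it): [9, 7, 3] len 3
add 9 (repeat 9, move left end past it): [7, 3, 9] len 3
add 5: [7, 3, 9, 5] len 4
add 3 (repeat 3, move left end past it): [9, 5, 3] len 3
Longest all-distinct length: 4.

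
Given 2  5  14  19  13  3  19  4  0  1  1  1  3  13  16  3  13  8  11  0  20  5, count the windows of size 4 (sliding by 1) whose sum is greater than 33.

2 5 14 19 → sum 40  > 33 ✓
5 14 19 13 → sum 51  > 33 ✓
14 19 13 3 → sum 49  > 33 ✓
19 13 3 19 → sum 54  > 33 ✓
13 3 19 4 → sum 39  > 33 ✓
3 19 4 0 → sum 26
19 4 0 1 → sum 24
4 0 1 1 → sum 6
0 1 1 1 → sum 3
1 1 1 3 → sum 6
1 1 3 13 → sum 18
1 3 13 16 → sum 33
3 13 16 3 → sum 35  > 33 ✓
13 16 3 13 → sum 45  > 33 ✓
16 3 13 8 → sum 40  > 33 ✓
3 13 8 11 → sum 35  > 33 ✓
13 8 11 0 → sum 32
8 11 0 20 → sum 39  > 33 ✓
11 0 20 5 → sum 36  > 33 ✓
11 windows satisfy the condition.

11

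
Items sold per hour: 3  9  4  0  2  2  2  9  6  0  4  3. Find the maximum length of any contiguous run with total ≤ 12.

[3] sum 3 len 1
[3, 9] sum 12 len 2
[4] sum 4 len 1
[4, 0] sum 4 len 2
[4, 0, 2] sum 6 len 3
[4, 0, 2, 2] sum 8 len 4
[4, 0, 2, 2, 2] sum 10 len 5
[2, 9] sum 11 len 2
[6] sum 6 len 1
[6, 0] sum 6 len 2
[6, 0, 4] sum 10 len 3
[0, 4, 3] sum 7 len 3
Longest length seen: 5.

5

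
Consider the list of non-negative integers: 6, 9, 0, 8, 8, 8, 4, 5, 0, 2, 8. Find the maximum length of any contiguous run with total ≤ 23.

5

→ 6: sum 6, len 1
→ 9: sum 15, len 2
→ 0: sum 15, len 3
→ 8: sum 23, len 4
→ 8 (dropped 6, 9): sum 16, len 3
→ 8 (dropped 0, 8): sum 16, len 2
→ 4: sum 20, len 3
→ 5 (dropped 8): sum 17, len 3
→ 0: sum 17, len 4
→ 2: sum 19, len 5
→ 8 (dropped 8): sum 19, len 5
Longest length seen: 5.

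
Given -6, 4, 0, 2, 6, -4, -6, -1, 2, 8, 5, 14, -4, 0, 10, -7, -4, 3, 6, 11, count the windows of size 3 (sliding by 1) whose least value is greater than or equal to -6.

15

(-6, 4, 0) → min -6  ≥ -6 ✓
(4, 0, 2) → min 0  ≥ -6 ✓
(0, 2, 6) → min 0  ≥ -6 ✓
(2, 6, -4) → min -4  ≥ -6 ✓
(6, -4, -6) → min -6  ≥ -6 ✓
(-4, -6, -1) → min -6  ≥ -6 ✓
(-6, -1, 2) → min -6  ≥ -6 ✓
(-1, 2, 8) → min -1  ≥ -6 ✓
(2, 8, 5) → min 2  ≥ -6 ✓
(8, 5, 14) → min 5  ≥ -6 ✓
(5, 14, -4) → min -4  ≥ -6 ✓
(14, -4, 0) → min -4  ≥ -6 ✓
(-4, 0, 10) → min -4  ≥ -6 ✓
(0, 10, -7) → min -7
(10, -7, -4) → min -7
(-7, -4, 3) → min -7
(-4, 3, 6) → min -4  ≥ -6 ✓
(3, 6, 11) → min 3  ≥ -6 ✓
15 windows satisfy the condition.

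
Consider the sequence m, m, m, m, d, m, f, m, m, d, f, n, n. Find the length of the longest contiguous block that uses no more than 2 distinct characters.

add m: window [m] (1 distinct), len 1
add m: window [m, m] (1 distinct), len 2
add m: window [m, m, m] (1 distinct), len 3
add m: window [m, m, m, m] (1 distinct), len 4
add d: window [m, m, m, m, d] (2 distinct), len 5
add m: window [m, m, m, m, d, m] (2 distinct), len 6
add f: window [m, f] (2 distinct), len 2
add m: window [m, f, m] (2 distinct), len 3
add m: window [m, f, m, m] (2 distinct), len 4
add d: window [m, m, d] (2 distinct), len 3
add f: window [d, f] (2 distinct), len 2
add n: window [f, n] (2 distinct), len 2
add n: window [f, n, n] (2 distinct), len 3
Longest length with ≤2 distinct: 6.

6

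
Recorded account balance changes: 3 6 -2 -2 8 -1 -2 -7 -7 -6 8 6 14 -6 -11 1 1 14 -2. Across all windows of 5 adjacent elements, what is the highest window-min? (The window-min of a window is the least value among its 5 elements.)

-2

[3, 6, -2, -2, 8] → min -2
[6, -2, -2, 8, -1] → min -2
[-2, -2, 8, -1, -2] → min -2
[-2, 8, -1, -2, -7] → min -7
[8, -1, -2, -7, -7] → min -7
[-1, -2, -7, -7, -6] → min -7
[-2, -7, -7, -6, 8] → min -7
[-7, -7, -6, 8, 6] → min -7
[-7, -6, 8, 6, 14] → min -7
[-6, 8, 6, 14, -6] → min -6
[8, 6, 14, -6, -11] → min -11
[6, 14, -6, -11, 1] → min -11
[14, -6, -11, 1, 1] → min -11
[-6, -11, 1, 1, 14] → min -11
[-11, 1, 1, 14, -2] → min -11
Highest of these is -2.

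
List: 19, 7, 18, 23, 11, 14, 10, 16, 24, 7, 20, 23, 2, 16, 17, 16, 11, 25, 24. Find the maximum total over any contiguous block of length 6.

[19, 7, 18, 23, 11, 14] → sum 92
[7, 18, 23, 11, 14, 10] → sum 83
[18, 23, 11, 14, 10, 16] → sum 92
[23, 11, 14, 10, 16, 24] → sum 98
[11, 14, 10, 16, 24, 7] → sum 82
[14, 10, 16, 24, 7, 20] → sum 91
[10, 16, 24, 7, 20, 23] → sum 100
[16, 24, 7, 20, 23, 2] → sum 92
[24, 7, 20, 23, 2, 16] → sum 92
[7, 20, 23, 2, 16, 17] → sum 85
[20, 23, 2, 16, 17, 16] → sum 94
[23, 2, 16, 17, 16, 11] → sum 85
[2, 16, 17, 16, 11, 25] → sum 87
[16, 17, 16, 11, 25, 24] → sum 109
Maximum of these is 109.

109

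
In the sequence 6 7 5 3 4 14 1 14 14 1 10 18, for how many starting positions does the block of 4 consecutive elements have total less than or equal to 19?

6 7 5 3 → sum 21
7 5 3 4 → sum 19  ≤ 19 ✓
5 3 4 14 → sum 26
3 4 14 1 → sum 22
4 14 1 14 → sum 33
14 1 14 14 → sum 43
1 14 14 1 → sum 30
14 14 1 10 → sum 39
14 1 10 18 → sum 43
1 window satisfy the condition.

1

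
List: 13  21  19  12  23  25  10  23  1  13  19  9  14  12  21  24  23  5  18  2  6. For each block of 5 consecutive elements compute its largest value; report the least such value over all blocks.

(13, 21, 19, 12, 23) → max 23
(21, 19, 12, 23, 25) → max 25
(19, 12, 23, 25, 10) → max 25
(12, 23, 25, 10, 23) → max 25
(23, 25, 10, 23, 1) → max 25
(25, 10, 23, 1, 13) → max 25
(10, 23, 1, 13, 19) → max 23
(23, 1, 13, 19, 9) → max 23
(1, 13, 19, 9, 14) → max 19
(13, 19, 9, 14, 12) → max 19
(19, 9, 14, 12, 21) → max 21
(9, 14, 12, 21, 24) → max 24
(14, 12, 21, 24, 23) → max 24
(12, 21, 24, 23, 5) → max 24
(21, 24, 23, 5, 18) → max 24
(24, 23, 5, 18, 2) → max 24
(23, 5, 18, 2, 6) → max 23
Least of these is 19.

19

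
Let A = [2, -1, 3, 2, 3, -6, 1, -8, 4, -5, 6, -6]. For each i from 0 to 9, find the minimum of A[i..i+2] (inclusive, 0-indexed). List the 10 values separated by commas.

[2, -1, 3] → min -1
[-1, 3, 2] → min -1
[3, 2, 3] → min 2
[2, 3, -6] → min -6
[3, -6, 1] → min -6
[-6, 1, -8] → min -8
[1, -8, 4] → min -8
[-8, 4, -5] → min -8
[4, -5, 6] → min -5
[-5, 6, -6] → min -6

-1, -1, 2, -6, -6, -8, -8, -8, -5, -6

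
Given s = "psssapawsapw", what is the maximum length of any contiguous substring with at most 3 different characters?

7

add p: window [p] (1 distinct), len 1
add s: window [p, s] (2 distinct), len 2
add s: window [p, s, s] (2 distinct), len 3
add s: window [p, s, s, s] (2 distinct), len 4
add a: window [p, s, s, s, a] (3 distinct), len 5
add p: window [p, s, s, s, a, p] (3 distinct), len 6
add a: window [p, s, s, s, a, p, a] (3 distinct), len 7
add w: window [a, p, a, w] (3 distinct), len 4
add s: window [a, w, s] (3 distinct), len 3
add a: window [a, w, s, a] (3 distinct), len 4
add p: window [s, a, p] (3 distinct), len 3
add w: window [a, p, w] (3 distinct), len 3
Longest length with ≤3 distinct: 7.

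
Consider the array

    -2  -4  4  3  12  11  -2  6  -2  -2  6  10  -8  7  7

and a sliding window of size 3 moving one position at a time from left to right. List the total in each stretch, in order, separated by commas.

Sliding a size-3 window across the 15 values:
[-2, -4, 4] → sum -2
[-4, 4, 3] → sum 3
[4, 3, 12] → sum 19
[3, 12, 11] → sum 26
[12, 11, -2] → sum 21
[11, -2, 6] → sum 15
[-2, 6, -2] → sum 2
[6, -2, -2] → sum 2
[-2, -2, 6] → sum 2
[-2, 6, 10] → sum 14
[6, 10, -8] → sum 8
[10, -8, 7] → sum 9
[-8, 7, 7] → sum 6

-2, 3, 19, 26, 21, 15, 2, 2, 2, 14, 8, 9, 6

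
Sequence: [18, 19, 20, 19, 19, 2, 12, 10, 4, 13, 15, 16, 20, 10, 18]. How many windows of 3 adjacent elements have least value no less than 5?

18 19 20 → min 18  ≥ 5 ✓
19 20 19 → min 19  ≥ 5 ✓
20 19 19 → min 19  ≥ 5 ✓
19 19 2 → min 2
19 2 12 → min 2
2 12 10 → min 2
12 10 4 → min 4
10 4 13 → min 4
4 13 15 → min 4
13 15 16 → min 13  ≥ 5 ✓
15 16 20 → min 15  ≥ 5 ✓
16 20 10 → min 10  ≥ 5 ✓
20 10 18 → min 10  ≥ 5 ✓
7 windows satisfy the condition.

7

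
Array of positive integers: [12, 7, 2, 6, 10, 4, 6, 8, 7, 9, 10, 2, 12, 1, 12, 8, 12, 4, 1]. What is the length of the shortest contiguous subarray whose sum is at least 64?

add 12: running sum 12 < 64
add 7: running sum 19 < 64
add 2: running sum 21 < 64
add 6: running sum 27 < 64
add 10: running sum 37 < 64
add 4: running sum 41 < 64
add 6: running sum 47 < 64
add 8: running sum 55 < 64
add 7: running sum 62 < 64
end 9: [12, 7, 2, 6, 10, 4, 6, 8, 7, 9] sum 71, len 10
end 10: [7, 2, 6, 10, 4, 6, 8, 7, 9, 10] sum 69, len 10
end 11: [2, 6, 10, 4, 6, 8, 7, 9, 10, 2] sum 64, len 10
end 12: [10, 4, 6, 8, 7, 9, 10, 2, 12] sum 68, len 9
end 13: [10, 4, 6, 8, 7, 9, 10, 2, 12, 1] sum 69, len 10
end 14: [6, 8, 7, 9, 10, 2, 12, 1, 12] sum 67, len 9
end 15: [8, 7, 9, 10, 2, 12, 1, 12, 8] sum 69, len 9
end 16: [9, 10, 2, 12, 1, 12, 8, 12] sum 66, len 8
end 17: [9, 10, 2, 12, 1, 12, 8, 12, 4] sum 70, len 9
end 18: [9, 10, 2, 12, 1, 12, 8, 12, 4, 1] sum 71, len 10
Shortest qualifying length: 8.

8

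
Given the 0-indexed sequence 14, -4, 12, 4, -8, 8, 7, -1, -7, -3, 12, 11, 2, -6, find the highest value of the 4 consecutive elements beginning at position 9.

12

Elements at indices 9..12: -3, 12, 11, 2
max(-3, 12, 11, 2) = 12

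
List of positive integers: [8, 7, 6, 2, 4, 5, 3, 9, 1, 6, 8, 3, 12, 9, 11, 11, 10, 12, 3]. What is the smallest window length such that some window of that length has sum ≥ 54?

6

add 8: running sum 8 < 54
add 7: running sum 15 < 54
add 6: running sum 21 < 54
add 2: running sum 23 < 54
add 4: running sum 27 < 54
add 5: running sum 32 < 54
add 3: running sum 35 < 54
add 9: running sum 44 < 54
add 1: running sum 45 < 54
add 6: running sum 51 < 54
end 10: [8, 7, 6, 2, 4, 5, 3, 9, 1, 6, 8] sum 59, len 11
end 11: [7, 6, 2, 4, 5, 3, 9, 1, 6, 8, 3] sum 54, len 11
end 12: [6, 2, 4, 5, 3, 9, 1, 6, 8, 3, 12] sum 59, len 11
end 13: [5, 3, 9, 1, 6, 8, 3, 12, 9] sum 56, len 9
end 14: [9, 1, 6, 8, 3, 12, 9, 11] sum 59, len 8
end 15: [8, 3, 12, 9, 11, 11] sum 54, len 6
end 16: [3, 12, 9, 11, 11, 10] sum 56, len 6
end 17: [12, 9, 11, 11, 10, 12] sum 65, len 6
end 18: [9, 11, 11, 10, 12, 3] sum 56, len 6
Shortest qualifying length: 6.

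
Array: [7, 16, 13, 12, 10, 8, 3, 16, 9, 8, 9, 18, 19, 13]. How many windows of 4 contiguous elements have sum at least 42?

7

[7, 16, 13, 12] → sum 48  ≥ 42 ✓
[16, 13, 12, 10] → sum 51  ≥ 42 ✓
[13, 12, 10, 8] → sum 43  ≥ 42 ✓
[12, 10, 8, 3] → sum 33
[10, 8, 3, 16] → sum 37
[8, 3, 16, 9] → sum 36
[3, 16, 9, 8] → sum 36
[16, 9, 8, 9] → sum 42  ≥ 42 ✓
[9, 8, 9, 18] → sum 44  ≥ 42 ✓
[8, 9, 18, 19] → sum 54  ≥ 42 ✓
[9, 18, 19, 13] → sum 59  ≥ 42 ✓
7 windows satisfy the condition.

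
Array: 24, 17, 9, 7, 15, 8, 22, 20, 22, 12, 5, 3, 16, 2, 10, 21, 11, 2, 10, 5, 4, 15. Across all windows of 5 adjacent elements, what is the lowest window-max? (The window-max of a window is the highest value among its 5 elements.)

11

24 17 9 7 15 → max 24
17 9 7 15 8 → max 17
9 7 15 8 22 → max 22
7 15 8 22 20 → max 22
15 8 22 20 22 → max 22
8 22 20 22 12 → max 22
22 20 22 12 5 → max 22
20 22 12 5 3 → max 22
22 12 5 3 16 → max 22
12 5 3 16 2 → max 16
5 3 16 2 10 → max 16
3 16 2 10 21 → max 21
16 2 10 21 11 → max 21
2 10 21 11 2 → max 21
10 21 11 2 10 → max 21
21 11 2 10 5 → max 21
11 2 10 5 4 → max 11
2 10 5 4 15 → max 15
Lowest of these is 11.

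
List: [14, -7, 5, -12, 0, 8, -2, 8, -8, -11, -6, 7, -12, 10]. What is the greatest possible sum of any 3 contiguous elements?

14 -7 5 → sum 12
-7 5 -12 → sum -14
5 -12 0 → sum -7
-12 0 8 → sum -4
0 8 -2 → sum 6
8 -2 8 → sum 14
-2 8 -8 → sum -2
8 -8 -11 → sum -11
-8 -11 -6 → sum -25
-11 -6 7 → sum -10
-6 7 -12 → sum -11
7 -12 10 → sum 5
Greatest of these is 14.

14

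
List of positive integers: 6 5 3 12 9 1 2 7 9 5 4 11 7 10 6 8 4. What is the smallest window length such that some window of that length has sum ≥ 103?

add 6: running sum 6 < 103
add 5: running sum 11 < 103
add 3: running sum 14 < 103
add 12: running sum 26 < 103
add 9: running sum 35 < 103
add 1: running sum 36 < 103
add 2: running sum 38 < 103
add 7: running sum 45 < 103
add 9: running sum 54 < 103
add 5: running sum 59 < 103
add 4: running sum 63 < 103
add 11: running sum 74 < 103
add 7: running sum 81 < 103
add 10: running sum 91 < 103
add 6: running sum 97 < 103
add 8: shortest ending here [6, 5, 3, 12, 9, 1, 2, 7, 9, 5, 4, 11, 7, 10, 6, 8] sum 105, len 16
add 4: shortest ending here [5, 3, 12, 9, 1, 2, 7, 9, 5, 4, 11, 7, 10, 6, 8, 4] sum 103, len 16
Shortest qualifying length: 16.

16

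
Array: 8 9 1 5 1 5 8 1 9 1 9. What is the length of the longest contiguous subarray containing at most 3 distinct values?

add 8: window [8] (1 distinct), len 1
add 9: window [8, 9] (2 distinct), len 2
add 1: window [8, 9, 1] (3 distinct), len 3
add 5: window [9, 1, 5] (3 distinct), len 3
add 1: window [9, 1, 5, 1] (3 distinct), len 4
add 5: window [9, 1, 5, 1, 5] (3 distinct), len 5
add 8: window [1, 5, 1, 5, 8] (3 distinct), len 5
add 1: window [1, 5, 1, 5, 8, 1] (3 distinct), len 6
add 9: window [8, 1, 9] (3 distinct), len 3
add 1: window [8, 1, 9, 1] (3 distinct), len 4
add 9: window [8, 1, 9, 1, 9] (3 distinct), len 5
Longest length with ≤3 distinct: 6.

6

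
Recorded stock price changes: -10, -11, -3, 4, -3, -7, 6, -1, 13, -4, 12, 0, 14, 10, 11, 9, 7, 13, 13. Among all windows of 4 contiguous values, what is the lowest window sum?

Each size-4 window and its sum:
[-10, -11, -3, 4] → sum -20
[-11, -3, 4, -3] → sum -13
[-3, 4, -3, -7] → sum -9
[4, -3, -7, 6] → sum 0
[-3, -7, 6, -1] → sum -5
[-7, 6, -1, 13] → sum 11
[6, -1, 13, -4] → sum 14
[-1, 13, -4, 12] → sum 20
[13, -4, 12, 0] → sum 21
[-4, 12, 0, 14] → sum 22
[12, 0, 14, 10] → sum 36
[0, 14, 10, 11] → sum 35
[14, 10, 11, 9] → sum 44
[10, 11, 9, 7] → sum 37
[11, 9, 7, 13] → sum 40
[9, 7, 13, 13] → sum 42
Lowest of these is -20.

-20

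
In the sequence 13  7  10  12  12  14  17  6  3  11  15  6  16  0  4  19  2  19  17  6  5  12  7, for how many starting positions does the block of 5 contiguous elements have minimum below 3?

8

[13, 7, 10, 12, 12] → min 7
[7, 10, 12, 12, 14] → min 7
[10, 12, 12, 14, 17] → min 10
[12, 12, 14, 17, 6] → min 6
[12, 14, 17, 6, 3] → min 3
[14, 17, 6, 3, 11] → min 3
[17, 6, 3, 11, 15] → min 3
[6, 3, 11, 15, 6] → min 3
[3, 11, 15, 6, 16] → min 3
[11, 15, 6, 16, 0] → min 0  < 3 ✓
[15, 6, 16, 0, 4] → min 0  < 3 ✓
[6, 16, 0, 4, 19] → min 0  < 3 ✓
[16, 0, 4, 19, 2] → min 0  < 3 ✓
[0, 4, 19, 2, 19] → min 0  < 3 ✓
[4, 19, 2, 19, 17] → min 2  < 3 ✓
[19, 2, 19, 17, 6] → min 2  < 3 ✓
[2, 19, 17, 6, 5] → min 2  < 3 ✓
[19, 17, 6, 5, 12] → min 5
[17, 6, 5, 12, 7] → min 5
8 windows satisfy the condition.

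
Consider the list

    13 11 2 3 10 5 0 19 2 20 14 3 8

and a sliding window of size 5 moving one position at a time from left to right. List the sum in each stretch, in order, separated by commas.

39, 31, 20, 37, 36, 46, 55, 58, 47

13 11 2 3 10 → sum 39
11 2 3 10 5 → sum 31
2 3 10 5 0 → sum 20
3 10 5 0 19 → sum 37
10 5 0 19 2 → sum 36
5 0 19 2 20 → sum 46
0 19 2 20 14 → sum 55
19 2 20 14 3 → sum 58
2 20 14 3 8 → sum 47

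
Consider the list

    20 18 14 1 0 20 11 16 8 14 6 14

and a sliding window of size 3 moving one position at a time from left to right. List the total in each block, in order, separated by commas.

(20, 18, 14) → sum 52
(18, 14, 1) → sum 33
(14, 1, 0) → sum 15
(1, 0, 20) → sum 21
(0, 20, 11) → sum 31
(20, 11, 16) → sum 47
(11, 16, 8) → sum 35
(16, 8, 14) → sum 38
(8, 14, 6) → sum 28
(14, 6, 14) → sum 34

52, 33, 15, 21, 31, 47, 35, 38, 28, 34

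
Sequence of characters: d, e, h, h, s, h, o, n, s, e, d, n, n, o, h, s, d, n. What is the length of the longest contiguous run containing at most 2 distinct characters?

[d] 1 distinct, len 1
[d, e] 2 distinct, len 2
[e, h] 2 distinct, len 2
[e, h, h] 2 distinct, len 3
[h, h, s] 2 distinct, len 3
[h, h, s, h] 2 distinct, len 4
[h, o] 2 distinct, len 2
[o, n] 2 distinct, len 2
[n, s] 2 distinct, len 2
[s, e] 2 distinct, len 2
[e, d] 2 distinct, len 2
[d, n] 2 distinct, len 2
[d, n, n] 2 distinct, len 3
[n, n, o] 2 distinct, len 3
[o, h] 2 distinct, len 2
[h, s] 2 distinct, len 2
[s, d] 2 distinct, len 2
[d, n] 2 distinct, len 2
Longest length with ≤2 distinct: 4.

4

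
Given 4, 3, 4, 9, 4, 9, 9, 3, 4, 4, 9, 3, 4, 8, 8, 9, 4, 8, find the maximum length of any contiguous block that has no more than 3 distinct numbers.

add 4: window [4] (1 distinct), len 1
add 3: window [4, 3] (2 distinct), len 2
add 4: window [4, 3, 4] (2 distinct), len 3
add 9: window [4, 3, 4, 9] (3 distinct), len 4
add 4: window [4, 3, 4, 9, 4] (3 distinct), len 5
add 9: window [4, 3, 4, 9, 4, 9] (3 distinct), len 6
add 9: window [4, 3, 4, 9, 4, 9, 9] (3 distinct), len 7
add 3: window [4, 3, 4, 9, 4, 9, 9, 3] (3 distinct), len 8
add 4: window [4, 3, 4, 9, 4, 9, 9, 3, 4] (3 distinct), len 9
add 4: window [4, 3, 4, 9, 4, 9, 9, 3, 4, 4] (3 distinct), len 10
add 9: window [4, 3, 4, 9, 4, 9, 9, 3, 4, 4, 9] (3 distinct), len 11
add 3: window [4, 3, 4, 9, 4, 9, 9, 3, 4, 4, 9, 3] (3 distinct), len 12
add 4: window [4, 3, 4, 9, 4, 9, 9, 3, 4, 4, 9, 3, 4] (3 distinct), len 13
add 8: window [3, 4, 8] (3 distinct), len 3
add 8: window [3, 4, 8, 8] (3 distinct), len 4
add 9: window [4, 8, 8, 9] (3 distinct), len 4
add 4: window [4, 8, 8, 9, 4] (3 distinct), len 5
add 8: window [4, 8, 8, 9, 4, 8] (3 distinct), len 6
Longest length with ≤3 distinct: 13.

13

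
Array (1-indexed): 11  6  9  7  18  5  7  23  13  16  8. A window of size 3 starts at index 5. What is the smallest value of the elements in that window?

Elements at indices 5..7: 18, 5, 7
min(18, 5, 7) = 5

5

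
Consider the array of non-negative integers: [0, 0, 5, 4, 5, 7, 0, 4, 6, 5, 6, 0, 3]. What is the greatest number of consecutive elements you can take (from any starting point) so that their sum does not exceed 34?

→ 0: sum 0, len 1
→ 0: sum 0, len 2
→ 5: sum 5, len 3
→ 4: sum 9, len 4
→ 5: sum 14, len 5
→ 7: sum 21, len 6
→ 0: sum 21, len 7
→ 4: sum 25, len 8
→ 6: sum 31, len 9
→ 5 (dropped 0, 0, 5): sum 31, len 7
→ 6 (dropped 4): sum 33, len 7
→ 0: sum 33, len 8
→ 3 (dropped 5): sum 31, len 8
Longest length seen: 9.

9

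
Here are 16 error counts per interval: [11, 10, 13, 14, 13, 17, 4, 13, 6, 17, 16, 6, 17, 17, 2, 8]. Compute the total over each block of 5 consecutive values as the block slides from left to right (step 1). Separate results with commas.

(11, 10, 13, 14, 13) → sum 61
(10, 13, 14, 13, 17) → sum 67
(13, 14, 13, 17, 4) → sum 61
(14, 13, 17, 4, 13) → sum 61
(13, 17, 4, 13, 6) → sum 53
(17, 4, 13, 6, 17) → sum 57
(4, 13, 6, 17, 16) → sum 56
(13, 6, 17, 16, 6) → sum 58
(6, 17, 16, 6, 17) → sum 62
(17, 16, 6, 17, 17) → sum 73
(16, 6, 17, 17, 2) → sum 58
(6, 17, 17, 2, 8) → sum 50

61, 67, 61, 61, 53, 57, 56, 58, 62, 73, 58, 50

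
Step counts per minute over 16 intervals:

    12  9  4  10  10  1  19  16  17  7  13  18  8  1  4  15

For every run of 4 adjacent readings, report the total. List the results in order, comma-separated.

35, 33, 25, 40, 46, 53, 59, 53, 55, 46, 40, 31, 28

Sliding a size-4 window across the 16 values:
[12, 9, 4, 10] → sum 35
[9, 4, 10, 10] → sum 33
[4, 10, 10, 1] → sum 25
[10, 10, 1, 19] → sum 40
[10, 1, 19, 16] → sum 46
[1, 19, 16, 17] → sum 53
[19, 16, 17, 7] → sum 59
[16, 17, 7, 13] → sum 53
[17, 7, 13, 18] → sum 55
[7, 13, 18, 8] → sum 46
[13, 18, 8, 1] → sum 40
[18, 8, 1, 4] → sum 31
[8, 1, 4, 15] → sum 28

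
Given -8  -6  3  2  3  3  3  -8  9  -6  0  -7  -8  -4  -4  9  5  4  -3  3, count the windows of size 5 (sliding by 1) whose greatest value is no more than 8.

6

[-8, -6, 3, 2, 3] → max 3  ≤ 8 ✓
[-6, 3, 2, 3, 3] → max 3  ≤ 8 ✓
[3, 2, 3, 3, 3] → max 3  ≤ 8 ✓
[2, 3, 3, 3, -8] → max 3  ≤ 8 ✓
[3, 3, 3, -8, 9] → max 9
[3, 3, -8, 9, -6] → max 9
[3, -8, 9, -6, 0] → max 9
[-8, 9, -6, 0, -7] → max 9
[9, -6, 0, -7, -8] → max 9
[-6, 0, -7, -8, -4] → max 0  ≤ 8 ✓
[0, -7, -8, -4, -4] → max 0  ≤ 8 ✓
[-7, -8, -4, -4, 9] → max 9
[-8, -4, -4, 9, 5] → max 9
[-4, -4, 9, 5, 4] → max 9
[-4, 9, 5, 4, -3] → max 9
[9, 5, 4, -3, 3] → max 9
6 windows satisfy the condition.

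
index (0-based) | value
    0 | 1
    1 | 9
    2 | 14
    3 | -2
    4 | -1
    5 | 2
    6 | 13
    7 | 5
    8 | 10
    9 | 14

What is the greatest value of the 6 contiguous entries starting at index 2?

14

Elements at indices 2..7: 14, -2, -1, 2, 13, 5
max(14, -2, -1, 2, 13, 5) = 14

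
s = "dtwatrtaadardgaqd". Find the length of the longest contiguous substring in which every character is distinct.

add d: [d] len 1
add t: [d, t] len 2
add w: [d, t, w] len 3
add a: [d, t, w, a] len 4
add t (repeat t, move left end past it): [w, a, t] len 3
add r: [w, a, t, r] len 4
add t (repeat t, move left end past it): [r, t] len 2
add a: [r, t, a] len 3
add a (repeat a, move left end past it): [a] len 1
add d: [a, d] len 2
add a (repeat a, move left end past it): [d, a] len 2
add r: [d, a, r] len 3
add d (repeat d, move left end past it): [a, r, d] len 3
add g: [a, r, d, g] len 4
add a (repeat a, move left end past it): [r, d, g, a] len 4
add q: [r, d, g, a, q] len 5
add d (repeat d, move left end past it): [g, a, q, d] len 4
Longest all-distinct length: 5.

5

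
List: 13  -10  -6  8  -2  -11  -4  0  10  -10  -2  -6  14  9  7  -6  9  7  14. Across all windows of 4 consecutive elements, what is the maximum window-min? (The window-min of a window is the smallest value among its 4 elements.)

Window mins for each of the 16 positions:
[13, -10, -6, 8] → min -10
[-10, -6, 8, -2] → min -10
[-6, 8, -2, -11] → min -11
[8, -2, -11, -4] → min -11
[-2, -11, -4, 0] → min -11
[-11, -4, 0, 10] → min -11
[-4, 0, 10, -10] → min -10
[0, 10, -10, -2] → min -10
[10, -10, -2, -6] → min -10
[-10, -2, -6, 14] → min -10
[-2, -6, 14, 9] → min -6
[-6, 14, 9, 7] → min -6
[14, 9, 7, -6] → min -6
[9, 7, -6, 9] → min -6
[7, -6, 9, 7] → min -6
[-6, 9, 7, 14] → min -6
Maximum of these is -6.

-6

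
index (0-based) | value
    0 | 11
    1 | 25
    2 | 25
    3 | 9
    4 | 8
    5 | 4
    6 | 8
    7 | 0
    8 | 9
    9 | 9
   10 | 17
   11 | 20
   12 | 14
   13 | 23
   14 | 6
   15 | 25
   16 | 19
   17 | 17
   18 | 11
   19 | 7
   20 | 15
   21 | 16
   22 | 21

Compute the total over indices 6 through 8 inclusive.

Elements at indices 6..8: 8, 0, 9
sum(8, 0, 9) = 17

17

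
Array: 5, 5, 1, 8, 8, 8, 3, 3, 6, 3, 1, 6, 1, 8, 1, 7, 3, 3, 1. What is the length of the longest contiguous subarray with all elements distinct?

add 5: [5] len 1
add 5 (repeat 5, move left end past it): [5] len 1
add 1: [5, 1] len 2
add 8: [5, 1, 8] len 3
add 8 (repeat 8, move left end past it): [8] len 1
add 8 (repeat 8, move left end past it): [8] len 1
add 3: [8, 3] len 2
add 3 (repeat 3, move left end past it): [3] len 1
add 6: [3, 6] len 2
add 3 (repeat 3, move left end past it): [6, 3] len 2
add 1: [6, 3, 1] len 3
add 6 (repeat 6, move left end past it): [3, 1, 6] len 3
add 1 (repeat 1, move left end past it): [6, 1] len 2
add 8: [6, 1, 8] len 3
add 1 (repeat 1, move left end past it): [8, 1] len 2
add 7: [8, 1, 7] len 3
add 3: [8, 1, 7, 3] len 4
add 3 (repeat 3, move left end past it): [3] len 1
add 1: [3, 1] len 2
Longest all-distinct length: 4.

4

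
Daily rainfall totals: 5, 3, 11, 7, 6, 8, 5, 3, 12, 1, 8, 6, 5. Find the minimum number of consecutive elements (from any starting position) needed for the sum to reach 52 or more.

7

Extend right; whenever the sum reaches 52, record the length and shrink from the left:
add 5: running sum 5 < 52
add 3: running sum 8 < 52
add 11: running sum 19 < 52
add 7: running sum 26 < 52
add 6: running sum 32 < 52
add 8: running sum 40 < 52
add 5: running sum 45 < 52
add 3: running sum 48 < 52
end 8: [11, 7, 6, 8, 5, 3, 12] sum 52, len 7
end 9: [11, 7, 6, 8, 5, 3, 12, 1] sum 53, len 8
end 10: [11, 7, 6, 8, 5, 3, 12, 1, 8] sum 61, len 9
end 11: [7, 6, 8, 5, 3, 12, 1, 8, 6] sum 56, len 9
end 12: [6, 8, 5, 3, 12, 1, 8, 6, 5] sum 54, len 9
Shortest qualifying length: 7.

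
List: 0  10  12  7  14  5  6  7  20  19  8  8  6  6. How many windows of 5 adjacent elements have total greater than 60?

(0, 10, 12, 7, 14) → sum 43
(10, 12, 7, 14, 5) → sum 48
(12, 7, 14, 5, 6) → sum 44
(7, 14, 5, 6, 7) → sum 39
(14, 5, 6, 7, 20) → sum 52
(5, 6, 7, 20, 19) → sum 57
(6, 7, 20, 19, 8) → sum 60
(7, 20, 19, 8, 8) → sum 62  > 60 ✓
(20, 19, 8, 8, 6) → sum 61  > 60 ✓
(19, 8, 8, 6, 6) → sum 47
2 windows satisfy the condition.

2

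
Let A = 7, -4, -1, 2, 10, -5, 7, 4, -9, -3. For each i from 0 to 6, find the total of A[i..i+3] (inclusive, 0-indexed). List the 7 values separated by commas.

4, 7, 6, 14, 16, -3, -1

7 -4 -1 2 → sum 4
-4 -1 2 10 → sum 7
-1 2 10 -5 → sum 6
2 10 -5 7 → sum 14
10 -5 7 4 → sum 16
-5 7 4 -9 → sum -3
7 4 -9 -3 → sum -1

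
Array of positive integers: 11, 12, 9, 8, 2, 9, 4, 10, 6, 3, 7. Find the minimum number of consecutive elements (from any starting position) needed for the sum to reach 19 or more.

2

add 11: running sum 11 < 19
add 12: shortest ending here [11, 12] sum 23, len 2
add 9: shortest ending here [12, 9] sum 21, len 2
add 8: shortest ending here [12, 9, 8] sum 29, len 3
add 2: shortest ending here [9, 8, 2] sum 19, len 3
add 9: shortest ending here [8, 2, 9] sum 19, len 3
add 4: shortest ending here [8, 2, 9, 4] sum 23, len 4
add 10: shortest ending here [9, 4, 10] sum 23, len 3
add 6: shortest ending here [4, 10, 6] sum 20, len 3
add 3: shortest ending here [10, 6, 3] sum 19, len 3
add 7: shortest ending here [10, 6, 3, 7] sum 26, len 4
Shortest qualifying length: 2.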